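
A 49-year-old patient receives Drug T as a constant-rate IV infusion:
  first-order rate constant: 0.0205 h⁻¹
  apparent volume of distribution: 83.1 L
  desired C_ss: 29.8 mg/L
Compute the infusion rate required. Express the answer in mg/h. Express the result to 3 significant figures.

50.8 mg/h

CL = k × Vd = 0.02050 × 83.1 = 1.704 L/h
At steady state, infusion rate R₀ = Css × CL = 29.8 × 1.704 = 50.78 mg/h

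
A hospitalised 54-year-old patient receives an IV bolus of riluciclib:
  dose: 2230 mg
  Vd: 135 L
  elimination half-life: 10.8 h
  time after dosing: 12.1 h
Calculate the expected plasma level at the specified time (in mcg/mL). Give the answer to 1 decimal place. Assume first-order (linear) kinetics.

7.6 mcg/mL

C₀ = Dose / Vd = 2230 / 135 = 16.52 mg/L
k = ln2 / t½ = 0.693147 / 10.8 = 0.06418 h⁻¹
C = C₀ · e^(−k·t) = 16.52 × e^(−0.06418 × 12.1)
  = 16.52 × 0.4600 = 7.599 mg/L
(7.599 mg/L = 7.599 mcg/mL)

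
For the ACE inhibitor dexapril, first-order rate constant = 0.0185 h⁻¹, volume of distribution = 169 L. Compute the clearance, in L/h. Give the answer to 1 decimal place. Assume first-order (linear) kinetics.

3.1 L/h

CL = k × Vd = 0.0185 × 169 = 3.127 L/h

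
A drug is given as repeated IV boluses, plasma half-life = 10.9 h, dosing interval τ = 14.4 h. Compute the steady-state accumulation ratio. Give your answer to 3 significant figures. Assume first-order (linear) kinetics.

1.67

k = ln2 / t½ = 0.693147 / 10.9 = 0.06359 h⁻¹
e^(−kτ) = e^(−0.06359 × 14.4) = 0.4002
Accumulation ratio R = 1 / (1 − e^(−kτ)) = 1 / (1 − 0.4002) = 1.667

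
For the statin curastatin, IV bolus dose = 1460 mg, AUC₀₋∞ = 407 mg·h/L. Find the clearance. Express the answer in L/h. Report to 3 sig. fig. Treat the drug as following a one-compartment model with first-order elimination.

CL = Dose / AUC = 1460 / 407 = 3.587 L/h

3.59 L/h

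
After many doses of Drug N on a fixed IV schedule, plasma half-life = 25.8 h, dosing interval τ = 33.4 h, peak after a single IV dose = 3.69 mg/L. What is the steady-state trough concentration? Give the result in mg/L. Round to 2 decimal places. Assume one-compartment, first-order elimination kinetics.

k = ln2 / t½ = 0.693147 / 25.8 = 0.02687 h⁻¹
e^(−kτ) = e^(−0.02687 × 33.4) = 0.4076
Accumulation ratio R = 1 / (1 − e^(−kτ)) = 1 / (1 − 0.4076) = 1.688
Steady-state trough = C₀ × R × e^(−kτ) = 3.69 × 1.688 × 0.4076 = 2.539 mg/L

2.54 mg/L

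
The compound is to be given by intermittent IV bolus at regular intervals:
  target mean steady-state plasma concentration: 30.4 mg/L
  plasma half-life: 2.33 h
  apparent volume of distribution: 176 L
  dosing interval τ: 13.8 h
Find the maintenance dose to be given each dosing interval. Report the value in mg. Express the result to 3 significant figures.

22000 mg

k = ln2 / t½ = 0.693147 / 2.33 = 0.2975 h⁻¹
CL = k × Vd = 0.2975 × 176 = 52.36 L/h
At steady state, Dose/τ = Css × CL.
Dose = Css × CL × τ = 30.4 × 52.36 × 13.8 = 21970 mg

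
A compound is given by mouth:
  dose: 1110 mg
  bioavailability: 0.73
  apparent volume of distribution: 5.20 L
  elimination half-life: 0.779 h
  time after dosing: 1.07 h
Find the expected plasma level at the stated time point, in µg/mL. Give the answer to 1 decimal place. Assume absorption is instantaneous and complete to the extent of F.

60.1 µg/mL

Amount reaching circulation = F × Dose = 0.73 × 1110 = 810.3 mg
C₀ = F·Dose / Vd = 810.3 / 5.20 = 155.8 mg/L
k = ln2 / t½ = 0.693147 / 0.779 = 0.8898 h⁻¹
C = C₀ · e^(−k·t) = 155.8 × e^(−0.8898 × 1.07)
  = 155.8 × 0.3859 = 60.12 mg/L
(60.12 mg/L = 60.12 µg/mL)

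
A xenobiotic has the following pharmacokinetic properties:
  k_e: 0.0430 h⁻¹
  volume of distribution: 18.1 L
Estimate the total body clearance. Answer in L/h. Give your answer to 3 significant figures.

CL = k × Vd = 0.0430 × 18.1 = 0.7783 L/h

0.778 L/h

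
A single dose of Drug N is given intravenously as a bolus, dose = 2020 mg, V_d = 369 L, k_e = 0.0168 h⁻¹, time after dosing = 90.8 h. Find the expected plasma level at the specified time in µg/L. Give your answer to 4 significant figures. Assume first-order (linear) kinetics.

1191 µg/L

C₀ = Dose / Vd = 2020 / 369 = 5.474 mg/L
C = C₀ · e^(−k·t) = 5.474 × e^(−0.01680 × 90.8)
  = 5.474 × 0.2175 = 1.191 mg/L
Convert: 1.191 mg/L × 1000 = 1191 µg/L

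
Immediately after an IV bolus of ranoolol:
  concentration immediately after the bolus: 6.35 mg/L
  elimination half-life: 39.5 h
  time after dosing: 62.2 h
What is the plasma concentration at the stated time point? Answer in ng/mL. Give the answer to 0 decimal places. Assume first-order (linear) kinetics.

2132 ng/mL

k = ln2 / t½ = 0.693147 / 39.5 = 0.01755 h⁻¹
C = C₀ · e^(−k·t) = 6.350 × e^(−0.01755 × 62.2)
  = 6.350 × 0.3357 = 2.132 mg/L
Convert: 2.132 mg/L × 1000 = 2132 ng/mL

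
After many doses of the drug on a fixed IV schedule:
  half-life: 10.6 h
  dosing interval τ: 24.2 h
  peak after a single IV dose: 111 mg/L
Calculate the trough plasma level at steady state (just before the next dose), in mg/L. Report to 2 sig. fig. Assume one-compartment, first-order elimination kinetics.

k = ln2 / t½ = 0.693147 / 10.6 = 0.06539 h⁻¹
e^(−kτ) = e^(−0.06539 × 24.2) = 0.2055
Accumulation ratio R = 1 / (1 − e^(−kτ)) = 1 / (1 − 0.2055) = 1.259
Steady-state trough = C₀ × R × e^(−kτ) = 111 × 1.259 × 0.2055 = 28.72 mg/L

29 mg/L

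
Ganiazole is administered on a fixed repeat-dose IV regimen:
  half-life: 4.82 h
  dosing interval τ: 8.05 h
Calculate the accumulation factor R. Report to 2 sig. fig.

k = ln2 / t½ = 0.693147 / 4.82 = 0.1438 h⁻¹
e^(−kτ) = e^(−0.1438 × 8.05) = 0.3142
Accumulation ratio R = 1 / (1 − e^(−kτ)) = 1 / (1 − 0.3142) = 1.458

1.5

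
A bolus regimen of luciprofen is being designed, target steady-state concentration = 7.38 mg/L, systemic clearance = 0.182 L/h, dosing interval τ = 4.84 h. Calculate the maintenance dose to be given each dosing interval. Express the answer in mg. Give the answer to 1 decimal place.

At steady state, Dose/τ = Css × CL.
Dose = Css × CL × τ = 7.38 × 0.1820 × 4.84 = 6.501 mg

6.5 mg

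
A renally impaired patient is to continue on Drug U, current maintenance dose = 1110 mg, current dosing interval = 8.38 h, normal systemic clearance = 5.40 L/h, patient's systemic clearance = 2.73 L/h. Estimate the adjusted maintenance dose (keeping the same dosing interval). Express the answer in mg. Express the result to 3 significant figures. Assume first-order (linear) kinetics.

To keep the same average steady-state level, dosing rate must scale with clearance.
CL ratio = 2.73 / 5.40 = 0.5056
New dose (same interval) = 1110 × 0.5056 = 561.2 mg

561 mg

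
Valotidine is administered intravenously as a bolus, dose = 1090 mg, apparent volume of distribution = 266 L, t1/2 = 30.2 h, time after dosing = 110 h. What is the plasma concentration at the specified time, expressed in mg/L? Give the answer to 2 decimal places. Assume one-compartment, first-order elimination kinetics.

C₀ = Dose / Vd = 1090 / 266 = 4.098 mg/L
k = ln2 / t½ = 0.693147 / 30.2 = 0.02295 h⁻¹
C = C₀ · e^(−k·t) = 4.098 × e^(−0.02295 × 110)
  = 4.098 × 0.08010 = 0.3282 mg/L

0.33 mg/L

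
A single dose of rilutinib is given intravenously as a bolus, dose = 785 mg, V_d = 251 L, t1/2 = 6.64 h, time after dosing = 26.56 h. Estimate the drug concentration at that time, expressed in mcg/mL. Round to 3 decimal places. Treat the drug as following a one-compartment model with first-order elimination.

0.195 mcg/mL

C₀ = Dose / Vd = 785.0 / 251 = 3.127 mg/L
k = ln2 / t½ = 0.693147 / 6.64 = 0.1044 h⁻¹
t / t½ = 26.56 / 6.64 = 4 half-lives
C = C₀ × (1/2)^4 = 3.127 × 0.06250 = 0.1954 mg/L
(0.1954 mg/L = 0.1954 mcg/mL)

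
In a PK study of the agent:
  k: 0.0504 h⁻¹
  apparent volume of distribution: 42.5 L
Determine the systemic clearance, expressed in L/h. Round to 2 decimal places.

CL = k × Vd = 0.0504 × 42.5 = 2.142 L/h

2.14 L/h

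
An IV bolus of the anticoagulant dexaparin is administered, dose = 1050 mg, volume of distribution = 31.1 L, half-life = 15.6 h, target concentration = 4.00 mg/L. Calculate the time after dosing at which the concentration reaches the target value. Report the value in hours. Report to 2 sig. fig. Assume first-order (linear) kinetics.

48 h

C₀ = Dose / Vd = 1050 / 31.1 = 33.76 mg/L
k = ln2 / t½ = 0.693147 / 15.6 = 0.04443 h⁻¹
t = ln(C₀ / C) / k = ln(33.76 / 4.00) / 0.04443
  = ln(8.440) / 0.04443 = 2.133 / 0.04443 = 48.01 h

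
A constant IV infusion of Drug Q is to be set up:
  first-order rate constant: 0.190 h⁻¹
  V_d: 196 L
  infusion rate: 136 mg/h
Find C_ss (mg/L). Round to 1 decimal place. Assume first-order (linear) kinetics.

3.7 mg/L

CL = k × Vd = 0.1900 × 196 = 37.24 L/h
At steady state Css = R₀ / CL = 136 / 37.24 = 3.652 mg/L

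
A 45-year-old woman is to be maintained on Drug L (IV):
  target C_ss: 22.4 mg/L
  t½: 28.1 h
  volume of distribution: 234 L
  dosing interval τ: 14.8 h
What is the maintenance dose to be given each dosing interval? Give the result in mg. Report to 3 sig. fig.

k = ln2 / t½ = 0.693147 / 28.1 = 0.02467 h⁻¹
CL = k × Vd = 0.02467 × 234 = 5.773 L/h
At steady state, Dose/τ = Css × CL.
Dose = Css × CL × τ = 22.4 × 5.773 × 14.8 = 1914 mg

1910 mg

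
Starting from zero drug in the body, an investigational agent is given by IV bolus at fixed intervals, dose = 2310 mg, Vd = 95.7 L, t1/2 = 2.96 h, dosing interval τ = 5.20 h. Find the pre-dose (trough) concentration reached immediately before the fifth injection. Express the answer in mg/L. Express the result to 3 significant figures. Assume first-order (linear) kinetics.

10.1 mg/L

C₀ per dose = Dose / Vd = 2310 / 95.7 = 24.14 mg/L
k = ln2 / t½ = 0.693147 / 2.96 = 0.2342 h⁻¹
Fraction remaining after one interval: r = e^(−kτ) = e^(−0.2342 × 5.20) = 0.2959
Before dose 5, 4 doses have been given (aged 1τ, 2τ, 3τ, 4τ).
C_trough = C₀ × (r + r² + … + r^4) = C₀ × r(1−r^4)/(1−r)
        = 24.14 × 0.2959 × (1 − 0.007666) / (1 − 0.2959) = 10.07 mg/L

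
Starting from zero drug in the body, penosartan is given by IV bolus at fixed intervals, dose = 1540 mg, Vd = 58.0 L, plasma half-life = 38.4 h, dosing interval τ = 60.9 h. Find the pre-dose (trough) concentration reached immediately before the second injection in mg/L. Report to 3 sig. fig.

8.84 mg/L

C₀ per dose = Dose / Vd = 1540 / 58.0 = 26.55 mg/L
k = ln2 / t½ = 0.693147 / 38.4 = 0.01805 h⁻¹
Fraction remaining after one interval: r = e^(−kτ) = e^(−0.01805 × 60.9) = 0.3331
Before dose 2, 1 dose has been given (aged 1τ).
C_trough = C₀ × r = 26.55 × 0.3331 = 8.844 mg/L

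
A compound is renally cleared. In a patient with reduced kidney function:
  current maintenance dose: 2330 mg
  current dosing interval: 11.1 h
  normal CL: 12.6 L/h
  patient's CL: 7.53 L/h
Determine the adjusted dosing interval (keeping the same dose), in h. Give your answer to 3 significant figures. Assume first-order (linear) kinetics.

To keep the same average steady-state level, dosing rate must scale with clearance.
CL ratio = 7.53 / 12.6 = 0.5976
New interval (same dose) = 11.1 / 0.5976 = 18.57 h

18.6 h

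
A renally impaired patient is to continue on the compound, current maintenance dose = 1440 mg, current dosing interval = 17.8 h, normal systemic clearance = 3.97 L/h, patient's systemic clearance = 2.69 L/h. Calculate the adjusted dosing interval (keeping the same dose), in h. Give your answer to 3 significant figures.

26.3 h

To keep the same average steady-state level, dosing rate must scale with clearance.
CL ratio = 2.69 / 3.97 = 0.6776
New interval (same dose) = 17.8 / 0.6776 = 26.27 h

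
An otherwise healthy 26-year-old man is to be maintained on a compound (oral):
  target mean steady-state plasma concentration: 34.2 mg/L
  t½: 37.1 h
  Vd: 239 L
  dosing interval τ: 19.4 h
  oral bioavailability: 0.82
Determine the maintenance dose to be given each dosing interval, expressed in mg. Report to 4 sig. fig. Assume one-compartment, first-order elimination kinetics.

3613 mg

k = ln2 / t½ = 0.693147 / 37.1 = 0.01868 h⁻¹
CL = k × Vd = 0.01868 × 239 = 4.465 L/h
At steady state, F × (Dose/τ) = Css × CL.
Dose = Css × CL × τ / F = 34.2 × 4.465 × 19.4 / 0.82 = 3613 mg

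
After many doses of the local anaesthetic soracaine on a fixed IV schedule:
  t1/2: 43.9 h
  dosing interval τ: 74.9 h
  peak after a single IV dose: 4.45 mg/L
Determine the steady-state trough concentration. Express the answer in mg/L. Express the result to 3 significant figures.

k = ln2 / t½ = 0.693147 / 43.9 = 0.01579 h⁻¹
e^(−kτ) = e^(−0.01579 × 74.9) = 0.3065
Accumulation ratio R = 1 / (1 − e^(−kτ)) = 1 / (1 − 0.3065) = 1.442
Steady-state trough = C₀ × R × e^(−kτ) = 4.45 × 1.442 × 0.3065 = 1.967 mg/L

1.97 mg/L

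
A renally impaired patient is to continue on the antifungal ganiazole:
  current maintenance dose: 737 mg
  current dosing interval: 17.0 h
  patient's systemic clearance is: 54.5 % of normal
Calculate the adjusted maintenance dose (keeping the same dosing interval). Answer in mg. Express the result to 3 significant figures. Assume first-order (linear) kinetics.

402 mg

To keep the same average steady-state level, dosing rate must scale with clearance.
CL ratio = 54.5 / 100 = 0.5450
New dose (same interval) = 737 × 0.5450 = 401.7 mg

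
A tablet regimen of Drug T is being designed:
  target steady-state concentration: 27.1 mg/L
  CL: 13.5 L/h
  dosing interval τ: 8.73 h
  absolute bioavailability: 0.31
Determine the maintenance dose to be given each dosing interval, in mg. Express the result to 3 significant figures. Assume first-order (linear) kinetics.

At steady state, F × (Dose/τ) = Css × CL.
Dose = Css × CL × τ / F = 27.1 × 13.50 × 8.73 / 0.31 = 10300 mg

10300 mg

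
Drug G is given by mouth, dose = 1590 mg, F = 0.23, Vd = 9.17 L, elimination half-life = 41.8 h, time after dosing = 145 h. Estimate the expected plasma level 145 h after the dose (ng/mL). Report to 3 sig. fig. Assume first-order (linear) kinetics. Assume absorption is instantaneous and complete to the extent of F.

3600 ng/mL

Amount reaching circulation = F × Dose = 0.23 × 1590 = 365.7 mg
C₀ = F·Dose / Vd = 365.7 / 9.17 = 39.88 mg/L
k = ln2 / t½ = 0.693147 / 41.8 = 0.01658 h⁻¹
C = C₀ · e^(−k·t) = 39.88 × e^(−0.01658 × 145)
  = 39.88 × 0.09035 = 3.603 mg/L
Convert: 3.603 mg/L × 1000 = 3603 ng/mL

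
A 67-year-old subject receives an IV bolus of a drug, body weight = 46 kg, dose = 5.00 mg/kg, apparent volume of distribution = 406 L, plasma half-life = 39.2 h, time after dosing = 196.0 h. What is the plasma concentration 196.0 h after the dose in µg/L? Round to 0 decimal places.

Total dose = 5.00 × 46 = 230.0 mg
C₀ = Dose / Vd = 230.0 / 406 = 0.5665 mg/L
k = ln2 / t½ = 0.693147 / 39.2 = 0.01768 h⁻¹
t / t½ = 196.0 / 39.2 = 5 half-lives
C = C₀ × (1/2)^5 = 0.5665 × 0.03125 = 0.01770 mg/L
Convert: 0.01770 mg/L × 1000 = 17.70 µg/L

18 µg/L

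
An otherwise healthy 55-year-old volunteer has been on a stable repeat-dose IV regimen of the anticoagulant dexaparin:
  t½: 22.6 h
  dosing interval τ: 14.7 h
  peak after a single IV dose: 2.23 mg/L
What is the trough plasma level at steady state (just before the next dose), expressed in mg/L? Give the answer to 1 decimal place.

3.9 mg/L

k = ln2 / t½ = 0.693147 / 22.6 = 0.03067 h⁻¹
e^(−kτ) = e^(−0.03067 × 14.7) = 0.6371
Accumulation ratio R = 1 / (1 − e^(−kτ)) = 1 / (1 − 0.6371) = 2.756
Steady-state trough = C₀ × R × e^(−kτ) = 2.23 × 2.756 × 0.6371 = 3.916 mg/L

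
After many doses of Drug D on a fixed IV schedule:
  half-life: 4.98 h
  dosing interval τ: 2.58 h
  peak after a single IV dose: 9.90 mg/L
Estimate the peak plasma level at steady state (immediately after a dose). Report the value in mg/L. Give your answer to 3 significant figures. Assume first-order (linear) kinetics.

32.8 mg/L

k = ln2 / t½ = 0.693147 / 4.98 = 0.1392 h⁻¹
e^(−kτ) = e^(−0.1392 × 2.58) = 0.6983
Accumulation ratio R = 1 / (1 − e^(−kτ)) = 1 / (1 − 0.6983) = 3.315
Steady-state peak = C₀ × R = 9.90 × 3.315 = 32.82 mg/L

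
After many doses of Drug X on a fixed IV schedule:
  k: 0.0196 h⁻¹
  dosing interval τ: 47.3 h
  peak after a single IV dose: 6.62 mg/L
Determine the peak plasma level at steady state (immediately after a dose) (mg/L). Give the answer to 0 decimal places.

11 mg/L

e^(−kτ) = e^(−0.01960 × 47.3) = 0.3957
Accumulation ratio R = 1 / (1 − e^(−kτ)) = 1 / (1 − 0.3957) = 1.655
Steady-state peak = C₀ × R = 6.62 × 1.655 = 10.96 mg/L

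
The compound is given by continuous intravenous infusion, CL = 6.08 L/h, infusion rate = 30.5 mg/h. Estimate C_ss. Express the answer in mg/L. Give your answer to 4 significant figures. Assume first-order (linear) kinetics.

5.016 mg/L

At steady state Css = R₀ / CL = 30.5 / 6.080 = 5.016 mg/L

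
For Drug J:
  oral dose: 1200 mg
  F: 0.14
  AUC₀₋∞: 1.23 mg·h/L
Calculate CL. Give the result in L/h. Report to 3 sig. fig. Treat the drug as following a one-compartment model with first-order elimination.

137 L/h

CL = F·Dose / AUC = 0.14 × 1200 / 1.23 = 136.6 L/h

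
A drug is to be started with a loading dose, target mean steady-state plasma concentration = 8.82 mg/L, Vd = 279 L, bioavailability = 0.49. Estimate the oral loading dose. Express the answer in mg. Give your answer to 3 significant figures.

5020 mg

LD = Css × Vd / F = 8.82 × 279 / 0.49 = 5022 mg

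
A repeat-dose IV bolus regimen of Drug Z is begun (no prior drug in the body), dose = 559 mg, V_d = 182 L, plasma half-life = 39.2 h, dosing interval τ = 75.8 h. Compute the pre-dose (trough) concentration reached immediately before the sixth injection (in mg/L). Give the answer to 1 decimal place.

C₀ per dose = Dose / Vd = 559 / 182 = 3.071 mg/L
k = ln2 / t½ = 0.693147 / 39.2 = 0.01768 h⁻¹
Fraction remaining after one interval: r = e^(−kτ) = e^(−0.01768 × 75.8) = 0.2618
Before dose 6, 5 doses have been given (aged 1τ, 2τ, 3τ, 4τ, 5τ).
C_trough = C₀ × (r + r² + … + r^5) = C₀ × r(1−r^5)/(1−r)
        = 3.071 × 0.2618 × (1 − 0.001230) / (1 − 0.2618) = 1.088 mg/L

1.1 mg/L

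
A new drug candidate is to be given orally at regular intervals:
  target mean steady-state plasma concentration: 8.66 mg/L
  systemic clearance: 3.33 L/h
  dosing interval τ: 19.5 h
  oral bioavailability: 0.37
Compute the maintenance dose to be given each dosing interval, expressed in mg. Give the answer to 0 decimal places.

At steady state, F × (Dose/τ) = Css × CL.
Dose = Css × CL × τ / F = 8.66 × 3.330 × 19.5 / 0.37 = 1520 mg

1520 mg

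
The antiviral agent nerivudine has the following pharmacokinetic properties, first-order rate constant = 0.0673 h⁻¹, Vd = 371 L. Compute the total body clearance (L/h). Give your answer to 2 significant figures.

CL = k × Vd = 0.0673 × 371 = 24.97 L/h

25 L/h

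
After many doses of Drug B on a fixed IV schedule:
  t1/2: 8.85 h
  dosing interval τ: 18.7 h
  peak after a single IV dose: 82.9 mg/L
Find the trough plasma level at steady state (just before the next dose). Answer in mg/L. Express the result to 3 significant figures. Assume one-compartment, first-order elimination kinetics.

24.9 mg/L

k = ln2 / t½ = 0.693147 / 8.85 = 0.07832 h⁻¹
e^(−kτ) = e^(−0.07832 × 18.7) = 0.2312
Accumulation ratio R = 1 / (1 − e^(−kτ)) = 1 / (1 − 0.2312) = 1.301
Steady-state trough = C₀ × R × e^(−kτ) = 82.9 × 1.301 × 0.2312 = 24.94 mg/L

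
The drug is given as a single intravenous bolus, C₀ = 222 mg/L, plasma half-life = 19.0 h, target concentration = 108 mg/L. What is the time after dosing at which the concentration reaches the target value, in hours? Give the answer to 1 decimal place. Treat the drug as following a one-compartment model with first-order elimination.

k = ln2 / t½ = 0.693147 / 19.0 = 0.03648 h⁻¹
t = ln(C₀ / C) / k = ln(222.0 / 108) / 0.03648
  = ln(2.056) / 0.03648 = 0.7208 / 0.03648 = 19.76 h

19.8 h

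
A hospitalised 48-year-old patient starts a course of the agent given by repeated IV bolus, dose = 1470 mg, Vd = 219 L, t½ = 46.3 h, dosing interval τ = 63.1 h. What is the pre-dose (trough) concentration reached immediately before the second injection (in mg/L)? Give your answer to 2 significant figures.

2.6 mg/L

C₀ per dose = Dose / Vd = 1470 / 219 = 6.712 mg/L
k = ln2 / t½ = 0.693147 / 46.3 = 0.01497 h⁻¹
Fraction remaining after one interval: r = e^(−kτ) = e^(−0.01497 × 63.1) = 0.3888
Before dose 2, 1 dose has been given (aged 1τ).
C_trough = C₀ × r = 6.712 × 0.3888 = 2.610 mg/L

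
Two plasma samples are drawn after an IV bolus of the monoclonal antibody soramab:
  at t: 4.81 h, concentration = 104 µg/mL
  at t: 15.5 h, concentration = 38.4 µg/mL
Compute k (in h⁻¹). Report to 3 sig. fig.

k = ln(C₁/C₂) / (t₂ − t₁) = ln(104/38.4) / (15.5 − 4.81)
  = 0.9963 / 10.69 = 0.09320 h⁻¹

0.0932 h⁻¹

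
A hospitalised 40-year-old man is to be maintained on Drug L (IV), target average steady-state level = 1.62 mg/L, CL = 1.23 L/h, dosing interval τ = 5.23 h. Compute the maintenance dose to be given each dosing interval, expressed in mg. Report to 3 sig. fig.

10.4 mg

At steady state, Dose/τ = Css × CL.
Dose = Css × CL × τ = 1.62 × 1.230 × 5.23 = 10.42 mg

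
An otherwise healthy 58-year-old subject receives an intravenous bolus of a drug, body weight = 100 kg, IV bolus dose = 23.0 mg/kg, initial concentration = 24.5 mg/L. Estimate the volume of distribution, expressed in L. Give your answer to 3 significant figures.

93.9 L

Dose = 23.0 × 100 = 2300 mg
Vd = Dose / C₀ = 2300 / 24.5 = 93.88 L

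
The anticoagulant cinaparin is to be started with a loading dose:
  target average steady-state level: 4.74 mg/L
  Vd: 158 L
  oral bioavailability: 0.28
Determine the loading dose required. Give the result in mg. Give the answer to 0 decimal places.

LD = Css × Vd / F = 4.74 × 158 / 0.28 = 2675 mg

2675 mg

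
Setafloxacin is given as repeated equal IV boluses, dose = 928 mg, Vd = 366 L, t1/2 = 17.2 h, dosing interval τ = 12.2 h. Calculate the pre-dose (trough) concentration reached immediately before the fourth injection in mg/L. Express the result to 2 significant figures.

3.1 mg/L

C₀ per dose = Dose / Vd = 928 / 366 = 2.536 mg/L
k = ln2 / t½ = 0.693147 / 17.2 = 0.04030 h⁻¹
Fraction remaining after one interval: r = e^(−kτ) = e^(−0.04030 × 12.2) = 0.6116
Before dose 4, 3 doses have been given (aged 1τ, 2τ, 3τ).
C_trough = C₀ × (r + r² + … + r^3) = C₀ × r(1−r^3)/(1−r)
        = 2.536 × 0.6116 × (1 − 0.2288) / (1 − 0.6116) = 3.080 mg/L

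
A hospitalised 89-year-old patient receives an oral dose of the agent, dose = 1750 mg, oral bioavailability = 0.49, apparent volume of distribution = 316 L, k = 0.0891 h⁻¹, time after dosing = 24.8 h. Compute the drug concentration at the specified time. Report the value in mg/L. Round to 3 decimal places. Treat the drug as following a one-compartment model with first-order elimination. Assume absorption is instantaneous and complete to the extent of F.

Amount reaching circulation = F × Dose = 0.49 × 1750 = 857.5 mg
C₀ = F·Dose / Vd = 857.5 / 316 = 2.714 mg/L
C = C₀ · e^(−k·t) = 2.714 × e^(−0.08910 × 24.8)
  = 2.714 × 0.1097 = 0.2977 mg/L

0.298 mg/L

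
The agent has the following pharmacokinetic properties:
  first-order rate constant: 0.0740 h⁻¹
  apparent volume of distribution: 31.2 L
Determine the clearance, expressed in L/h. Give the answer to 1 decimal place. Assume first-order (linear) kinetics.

CL = k × Vd = 0.0740 × 31.2 = 2.309 L/h

2.3 L/h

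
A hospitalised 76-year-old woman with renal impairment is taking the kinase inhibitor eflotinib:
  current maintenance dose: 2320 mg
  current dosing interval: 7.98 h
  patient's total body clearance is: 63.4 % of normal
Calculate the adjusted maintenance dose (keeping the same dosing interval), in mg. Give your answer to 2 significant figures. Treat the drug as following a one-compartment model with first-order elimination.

To keep the same average steady-state level, dosing rate must scale with clearance.
CL ratio = 63.4 / 100 = 0.6340
New dose (same interval) = 2320 × 0.6340 = 1471 mg

1500 mg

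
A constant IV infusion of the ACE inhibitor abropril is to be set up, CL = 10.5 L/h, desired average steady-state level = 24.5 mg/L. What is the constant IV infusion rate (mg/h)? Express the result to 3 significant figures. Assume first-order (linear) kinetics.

257 mg/h

At steady state, infusion rate R₀ = Css × CL = 24.5 × 10.50 = 257.3 mg/h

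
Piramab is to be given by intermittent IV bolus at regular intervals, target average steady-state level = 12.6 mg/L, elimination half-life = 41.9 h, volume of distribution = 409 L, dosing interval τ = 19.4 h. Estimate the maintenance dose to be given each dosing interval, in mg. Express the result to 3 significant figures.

1650 mg

k = ln2 / t½ = 0.693147 / 41.9 = 0.01654 h⁻¹
CL = k × Vd = 0.01654 × 409 = 6.765 L/h
At steady state, Dose/τ = Css × CL.
Dose = Css × CL × τ = 12.6 × 6.765 × 19.4 = 1654 mg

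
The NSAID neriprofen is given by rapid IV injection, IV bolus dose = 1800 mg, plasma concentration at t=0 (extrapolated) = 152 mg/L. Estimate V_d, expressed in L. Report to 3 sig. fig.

Vd = Dose / C₀ = 1800 / 152 = 11.84 L

11.8 L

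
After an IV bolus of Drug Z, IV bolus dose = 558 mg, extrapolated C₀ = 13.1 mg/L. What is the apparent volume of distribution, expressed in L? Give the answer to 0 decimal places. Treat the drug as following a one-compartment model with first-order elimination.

Vd = Dose / C₀ = 558.0 / 13.1 = 42.60 L

43 L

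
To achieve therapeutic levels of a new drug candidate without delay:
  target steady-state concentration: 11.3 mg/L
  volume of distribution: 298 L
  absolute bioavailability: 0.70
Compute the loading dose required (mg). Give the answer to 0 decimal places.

4811 mg

LD = Css × Vd / F = 11.3 × 298 / 0.70 = 4811 mg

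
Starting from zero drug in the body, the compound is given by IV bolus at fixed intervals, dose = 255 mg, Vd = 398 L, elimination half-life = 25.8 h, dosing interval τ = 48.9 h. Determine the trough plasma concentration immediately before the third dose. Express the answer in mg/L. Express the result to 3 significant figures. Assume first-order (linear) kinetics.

C₀ per dose = Dose / Vd = 255 / 398 = 0.6407 mg/L
k = ln2 / t½ = 0.693147 / 25.8 = 0.02687 h⁻¹
Fraction remaining after one interval: r = e^(−kτ) = e^(−0.02687 × 48.9) = 0.2688
Before dose 3, 2 doses have been given (aged 1τ, 2τ).
C_trough = C₀ × (r + r²) = 0.6407 × (0.2688 + 0.07225) = 0.2185 mg/L

0.219 mg/L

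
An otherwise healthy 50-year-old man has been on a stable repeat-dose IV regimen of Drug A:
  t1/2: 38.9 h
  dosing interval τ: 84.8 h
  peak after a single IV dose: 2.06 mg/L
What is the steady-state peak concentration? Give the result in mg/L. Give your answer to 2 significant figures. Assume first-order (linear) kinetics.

k = ln2 / t½ = 0.693147 / 38.9 = 0.01782 h⁻¹
e^(−kτ) = e^(−0.01782 × 84.8) = 0.2207
Accumulation ratio R = 1 / (1 − e^(−kτ)) = 1 / (1 − 0.2207) = 1.283
Steady-state peak = C₀ × R = 2.06 × 1.283 = 2.643 mg/L

2.6 mg/L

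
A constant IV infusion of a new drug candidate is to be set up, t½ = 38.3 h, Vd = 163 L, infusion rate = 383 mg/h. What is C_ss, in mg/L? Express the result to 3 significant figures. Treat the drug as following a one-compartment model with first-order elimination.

k = ln2 / t½ = 0.693147 / 38.3 = 0.01810 h⁻¹
CL = k × Vd = 0.01810 × 163 = 2.950 L/h
At steady state Css = R₀ / CL = 383 / 2.950 = 129.8 mg/L

130 mg/L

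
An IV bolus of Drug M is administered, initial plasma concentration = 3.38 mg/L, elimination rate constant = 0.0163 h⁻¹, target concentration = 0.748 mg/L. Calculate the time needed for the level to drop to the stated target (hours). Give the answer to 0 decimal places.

93 h

t = ln(C₀ / C) / k = ln(3.380 / 0.748) / 0.01630
  = ln(4.519) / 0.01630 = 1.508 / 0.01630 = 92.52 h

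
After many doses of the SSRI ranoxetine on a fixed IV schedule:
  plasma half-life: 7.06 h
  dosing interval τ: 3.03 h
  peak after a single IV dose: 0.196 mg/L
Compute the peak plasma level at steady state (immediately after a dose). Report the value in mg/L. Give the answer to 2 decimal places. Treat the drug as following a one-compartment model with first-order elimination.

0.76 mg/L

k = ln2 / t½ = 0.693147 / 7.06 = 0.09818 h⁻¹
e^(−kτ) = e^(−0.09818 × 3.03) = 0.7427
Accumulation ratio R = 1 / (1 − e^(−kτ)) = 1 / (1 − 0.7427) = 3.887
Steady-state peak = C₀ × R = 0.196 × 3.887 = 0.7619 mg/L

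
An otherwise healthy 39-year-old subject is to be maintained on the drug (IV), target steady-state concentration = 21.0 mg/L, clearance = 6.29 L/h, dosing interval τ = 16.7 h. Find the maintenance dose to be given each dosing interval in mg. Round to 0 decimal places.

2206 mg

At steady state, Dose/τ = Css × CL.
Dose = Css × CL × τ = 21.0 × 6.290 × 16.7 = 2206 mg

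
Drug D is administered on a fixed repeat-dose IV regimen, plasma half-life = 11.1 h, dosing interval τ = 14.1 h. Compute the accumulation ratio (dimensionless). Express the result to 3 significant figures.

1.71

k = ln2 / t½ = 0.693147 / 11.1 = 0.06245 h⁻¹
e^(−kτ) = e^(−0.06245 × 14.1) = 0.4146
Accumulation ratio R = 1 / (1 − e^(−kτ)) = 1 / (1 − 0.4146) = 1.708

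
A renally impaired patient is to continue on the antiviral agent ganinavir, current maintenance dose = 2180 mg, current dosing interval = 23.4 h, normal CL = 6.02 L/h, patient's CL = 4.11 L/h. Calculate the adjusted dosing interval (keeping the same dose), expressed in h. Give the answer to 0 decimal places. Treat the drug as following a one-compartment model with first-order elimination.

To keep the same average steady-state level, dosing rate must scale with clearance.
CL ratio = 4.11 / 6.02 = 0.6827
New interval (same dose) = 23.4 / 0.6827 = 34.28 h

34 h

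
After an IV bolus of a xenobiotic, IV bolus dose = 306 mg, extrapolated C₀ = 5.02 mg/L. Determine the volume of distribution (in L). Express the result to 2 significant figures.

61 L

Vd = Dose / C₀ = 306.0 / 5.02 = 60.96 L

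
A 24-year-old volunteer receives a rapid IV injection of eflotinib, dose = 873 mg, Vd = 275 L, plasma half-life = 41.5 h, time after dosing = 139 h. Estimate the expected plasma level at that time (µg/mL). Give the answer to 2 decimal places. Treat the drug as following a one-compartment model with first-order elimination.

C₀ = Dose / Vd = 873.0 / 275 = 3.175 mg/L
k = ln2 / t½ = 0.693147 / 41.5 = 0.01670 h⁻¹
C = C₀ · e^(−k·t) = 3.175 × e^(−0.01670 × 139)
  = 3.175 × 0.09815 = 0.3116 mg/L
(0.3116 mg/L = 0.3116 µg/mL)

0.31 µg/mL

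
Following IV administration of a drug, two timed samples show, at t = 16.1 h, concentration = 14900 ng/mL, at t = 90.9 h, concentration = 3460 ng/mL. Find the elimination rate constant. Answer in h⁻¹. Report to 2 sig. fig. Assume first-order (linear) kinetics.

k = ln(C₁/C₂) / (t₂ − t₁) = ln(14900/3460) / (90.9 − 16.1)
  = 1.460 / 74.80 = 0.01952 h⁻¹

0.020 h⁻¹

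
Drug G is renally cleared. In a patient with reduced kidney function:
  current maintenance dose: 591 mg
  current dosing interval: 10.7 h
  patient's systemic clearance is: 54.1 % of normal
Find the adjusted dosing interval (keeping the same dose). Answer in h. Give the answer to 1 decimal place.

To keep the same average steady-state level, dosing rate must scale with clearance.
CL ratio = 54.1 / 100 = 0.5410
New interval (same dose) = 10.7 / 0.5410 = 19.78 h

19.8 h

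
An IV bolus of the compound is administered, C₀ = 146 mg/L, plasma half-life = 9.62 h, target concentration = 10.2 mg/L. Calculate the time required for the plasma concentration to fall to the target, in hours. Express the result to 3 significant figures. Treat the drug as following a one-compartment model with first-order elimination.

k = ln2 / t½ = 0.693147 / 9.62 = 0.07205 h⁻¹
t = ln(C₀ / C) / k = ln(146.0 / 10.2) / 0.07205
  = ln(14.31) / 0.07205 = 2.661 / 0.07205 = 36.93 h

36.9 h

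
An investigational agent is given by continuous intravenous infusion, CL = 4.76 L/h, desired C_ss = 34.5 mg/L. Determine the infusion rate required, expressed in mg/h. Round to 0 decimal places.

At steady state, infusion rate R₀ = Css × CL = 34.5 × 4.760 = 164.2 mg/h

164 mg/h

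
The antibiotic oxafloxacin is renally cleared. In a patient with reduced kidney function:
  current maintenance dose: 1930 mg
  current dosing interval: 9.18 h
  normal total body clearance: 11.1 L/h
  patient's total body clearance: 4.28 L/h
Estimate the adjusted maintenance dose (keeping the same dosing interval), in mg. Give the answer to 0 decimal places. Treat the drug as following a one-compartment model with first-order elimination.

To keep the same average steady-state level, dosing rate must scale with clearance.
CL ratio = 4.28 / 11.1 = 0.3856
New dose (same interval) = 1930 × 0.3856 = 744.2 mg

744 mg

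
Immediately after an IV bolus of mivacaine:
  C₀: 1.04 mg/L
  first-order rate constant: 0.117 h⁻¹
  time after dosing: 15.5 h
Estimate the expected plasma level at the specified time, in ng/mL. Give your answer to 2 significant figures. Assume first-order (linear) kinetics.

C = C₀ · e^(−k·t) = 1.040 × e^(−0.1170 × 15.5)
  = 1.040 × 0.1631 = 0.1696 mg/L
Convert: 0.1696 mg/L × 1000 = 169.6 ng/mL

170 ng/mL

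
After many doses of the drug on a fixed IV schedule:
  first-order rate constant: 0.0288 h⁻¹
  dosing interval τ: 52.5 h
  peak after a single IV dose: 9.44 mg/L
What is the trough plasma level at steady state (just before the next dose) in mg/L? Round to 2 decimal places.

2.67 mg/L

e^(−kτ) = e^(−0.02880 × 52.5) = 0.2205
Accumulation ratio R = 1 / (1 − e^(−kτ)) = 1 / (1 − 0.2205) = 1.283
Steady-state trough = C₀ × R × e^(−kτ) = 9.44 × 1.283 × 0.2205 = 2.671 mg/L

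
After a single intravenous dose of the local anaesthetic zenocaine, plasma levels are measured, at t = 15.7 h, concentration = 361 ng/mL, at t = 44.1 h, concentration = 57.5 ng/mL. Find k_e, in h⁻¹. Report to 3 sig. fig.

k = ln(C₁/C₂) / (t₂ − t₁) = ln(361/57.5) / (44.1 − 15.7)
  = 1.837 / 28.40 = 0.06468 h⁻¹

0.0647 h⁻¹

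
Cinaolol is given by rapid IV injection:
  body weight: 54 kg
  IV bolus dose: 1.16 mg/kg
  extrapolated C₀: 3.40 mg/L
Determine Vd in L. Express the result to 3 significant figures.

Dose = 1.16 × 54 = 62.64 mg
Vd = Dose / C₀ = 62.64 / 3.40 = 18.42 L

18.4 L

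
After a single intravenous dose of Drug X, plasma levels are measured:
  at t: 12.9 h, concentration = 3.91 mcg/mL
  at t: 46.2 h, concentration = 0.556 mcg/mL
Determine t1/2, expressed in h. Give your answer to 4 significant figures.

k = ln(C₁/C₂) / (t₂ − t₁) = ln(3.91/0.556) / (46.2 − 12.9)
  = 1.951 / 33.30 = 0.05859 h⁻¹
t½ = ln2 / k = 0.693147 / 0.05859 = 11.83 h

11.83 h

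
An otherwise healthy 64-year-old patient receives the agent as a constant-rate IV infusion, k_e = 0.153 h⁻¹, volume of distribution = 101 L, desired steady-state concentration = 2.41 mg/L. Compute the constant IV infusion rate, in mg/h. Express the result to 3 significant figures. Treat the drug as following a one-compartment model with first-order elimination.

37.2 mg/h

CL = k × Vd = 0.1530 × 101 = 15.45 L/h
At steady state, infusion rate R₀ = Css × CL = 2.41 × 15.45 = 37.23 mg/h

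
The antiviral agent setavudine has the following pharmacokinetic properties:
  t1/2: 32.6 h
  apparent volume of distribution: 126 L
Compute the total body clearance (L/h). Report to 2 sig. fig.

2.7 L/h

k = ln2 / t½ = 0.693147 / 32.6 = 0.02126 h⁻¹
CL = k × Vd = 0.02126 × 126 = 2.679 L/h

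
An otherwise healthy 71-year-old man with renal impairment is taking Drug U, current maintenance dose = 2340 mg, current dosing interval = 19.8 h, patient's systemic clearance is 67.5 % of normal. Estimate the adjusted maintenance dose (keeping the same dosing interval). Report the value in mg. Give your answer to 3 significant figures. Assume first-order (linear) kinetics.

1580 mg

To keep the same average steady-state level, dosing rate must scale with clearance.
CL ratio = 67.5 / 100 = 0.6750
New dose (same interval) = 2340 × 0.6750 = 1580 mg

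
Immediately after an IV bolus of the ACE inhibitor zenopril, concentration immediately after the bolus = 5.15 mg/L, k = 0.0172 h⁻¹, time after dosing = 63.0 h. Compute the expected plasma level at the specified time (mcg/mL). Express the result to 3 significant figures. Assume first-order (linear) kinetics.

C = C₀ · e^(−k·t) = 5.150 × e^(−0.01720 × 63.0)
  = 5.150 × 0.3384 = 1.743 mg/L
(1.743 mg/L = 1.743 mcg/mL)

1.74 mcg/mL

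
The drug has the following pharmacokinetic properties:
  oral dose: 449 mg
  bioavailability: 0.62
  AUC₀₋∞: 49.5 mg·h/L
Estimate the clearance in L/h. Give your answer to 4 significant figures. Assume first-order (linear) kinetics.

5.624 L/h

CL = F·Dose / AUC = 0.62 × 449 / 49.5 = 5.624 L/h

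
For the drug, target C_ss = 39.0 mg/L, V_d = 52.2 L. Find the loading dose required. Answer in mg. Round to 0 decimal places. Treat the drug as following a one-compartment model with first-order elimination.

LD = Css × Vd = 39.0 × 52.2 = 2036 mg

2036 mg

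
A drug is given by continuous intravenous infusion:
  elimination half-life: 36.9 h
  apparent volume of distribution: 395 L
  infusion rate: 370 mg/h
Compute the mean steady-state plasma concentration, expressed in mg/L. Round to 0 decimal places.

50 mg/L

k = ln2 / t½ = 0.693147 / 36.9 = 0.01878 h⁻¹
CL = k × Vd = 0.01878 × 395 = 7.418 L/h
At steady state Css = R₀ / CL = 370 / 7.418 = 49.88 mg/L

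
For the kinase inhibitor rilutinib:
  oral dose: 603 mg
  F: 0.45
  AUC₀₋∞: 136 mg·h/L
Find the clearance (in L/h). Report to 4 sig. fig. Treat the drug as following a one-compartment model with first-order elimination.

CL = F·Dose / AUC = 0.45 × 603 / 136 = 1.995 L/h

1.995 L/h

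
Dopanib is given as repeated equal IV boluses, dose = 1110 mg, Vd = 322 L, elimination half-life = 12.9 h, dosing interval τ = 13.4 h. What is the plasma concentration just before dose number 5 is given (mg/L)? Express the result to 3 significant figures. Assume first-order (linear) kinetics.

3.09 mg/L

C₀ per dose = Dose / Vd = 1110 / 322 = 3.447 mg/L
k = ln2 / t½ = 0.693147 / 12.9 = 0.05373 h⁻¹
Fraction remaining after one interval: r = e^(−kτ) = e^(−0.05373 × 13.4) = 0.4868
Before dose 5, 4 doses have been given (aged 1τ, 2τ, 3τ, 4τ).
C_trough = C₀ × (r + r² + … + r^4) = C₀ × r(1−r^4)/(1−r)
        = 3.447 × 0.4868 × (1 − 0.05616) / (1 − 0.4868) = 3.086 mg/L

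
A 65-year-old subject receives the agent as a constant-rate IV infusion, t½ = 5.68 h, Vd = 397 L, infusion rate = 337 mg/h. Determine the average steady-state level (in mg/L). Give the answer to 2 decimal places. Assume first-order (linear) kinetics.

k = ln2 / t½ = 0.693147 / 5.68 = 0.1220 h⁻¹
CL = k × Vd = 0.1220 × 397 = 48.43 L/h
At steady state Css = R₀ / CL = 337 / 48.43 = 6.958 mg/L

6.96 mg/L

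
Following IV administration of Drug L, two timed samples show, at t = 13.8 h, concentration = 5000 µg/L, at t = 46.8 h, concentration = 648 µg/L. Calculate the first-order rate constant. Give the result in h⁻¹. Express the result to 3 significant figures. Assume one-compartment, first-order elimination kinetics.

0.0619 h⁻¹

k = ln(C₁/C₂) / (t₂ − t₁) = ln(5000/648) / (46.8 − 13.8)
  = 2.043 / 33.00 = 0.06191 h⁻¹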